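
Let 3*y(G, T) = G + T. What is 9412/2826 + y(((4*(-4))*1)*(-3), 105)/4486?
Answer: 21183179/6338718 ≈ 3.3419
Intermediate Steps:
y(G, T) = G/3 + T/3 (y(G, T) = (G + T)/3 = G/3 + T/3)
9412/2826 + y(((4*(-4))*1)*(-3), 105)/4486 = 9412/2826 + ((((4*(-4))*1)*(-3))/3 + (⅓)*105)/4486 = 9412*(1/2826) + ((-16*1*(-3))/3 + 35)*(1/4486) = 4706/1413 + ((-16*(-3))/3 + 35)*(1/4486) = 4706/1413 + ((⅓)*48 + 35)*(1/4486) = 4706/1413 + (16 + 35)*(1/4486) = 4706/1413 + 51*(1/4486) = 4706/1413 + 51/4486 = 21183179/6338718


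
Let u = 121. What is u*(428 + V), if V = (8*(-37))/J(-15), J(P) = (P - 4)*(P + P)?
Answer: 14741672/285 ≈ 51725.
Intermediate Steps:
J(P) = 2*P*(-4 + P) (J(P) = (-4 + P)*(2*P) = 2*P*(-4 + P))
V = -148/285 (V = (8*(-37))/((2*(-15)*(-4 - 15))) = -296/(2*(-15)*(-19)) = -296/570 = -296*1/570 = -148/285 ≈ -0.51930)
u*(428 + V) = 121*(428 - 148/285) = 121*(121832/285) = 14741672/285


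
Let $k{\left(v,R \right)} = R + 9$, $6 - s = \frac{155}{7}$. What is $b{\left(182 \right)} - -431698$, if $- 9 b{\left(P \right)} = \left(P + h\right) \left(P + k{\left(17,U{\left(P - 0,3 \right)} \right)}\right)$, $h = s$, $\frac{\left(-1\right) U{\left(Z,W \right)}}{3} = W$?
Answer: $428344$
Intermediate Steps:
$s = - \frac{113}{7}$ ($s = 6 - \frac{155}{7} = - \frac{113}{7} \approx -16.143$)
$U{\left(Z,W \right)} = - 3 W$
$k{\left(v,R \right)} = 9 + R$
$h = - \frac{113}{7} \approx -16.143$
$b{\left(P \right)} = - \frac{P \left(- \frac{113}{7} + P\right)}{9}$ ($b{\left(P \right)} = - \frac{\left(P - \frac{113}{7}\right) \left(P + \left(9 - 9\right)\right)}{9} = - \frac{\left(- \frac{113}{7} + P\right) \left(P + \left(9 - 9\right)\right)}{9} = - \frac{\left(- \frac{113}{7} + P\right) \left(P + 0\right)}{9} = - \frac{\left(- \frac{113}{7} + P\right) P}{9} = - \frac{P \left(- \frac{113}{7} + P\right)}{9}$)
$b{\left(182 \right)} - -431698 = \frac{1}{63} \cdot 182 \left(113 - 1274\right) - -431698 = \frac{1}{63} \cdot 182 \left(113 - 1274\right) + 431698 = \frac{1}{63} \cdot 182 \left(-1161\right) + 431698 = -3354 + 431698 = 428344$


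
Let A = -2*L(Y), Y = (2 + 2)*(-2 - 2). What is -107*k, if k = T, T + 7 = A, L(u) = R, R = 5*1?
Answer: 1819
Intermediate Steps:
Y = -16 (Y = 4*(-4) = -16)
R = 5
L(u) = 5
A = -10 (A = -2*5 = -10)
T = -17 (T = -7 - 10 = -17)
k = -17
-107*k = -107*(-17) = 1819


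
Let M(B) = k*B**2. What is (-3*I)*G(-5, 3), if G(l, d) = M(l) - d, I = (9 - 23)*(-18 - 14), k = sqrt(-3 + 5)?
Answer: 4032 - 33600*sqrt(2) ≈ -43486.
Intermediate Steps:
k = sqrt(2) ≈ 1.4142
I = 448 (I = -14*(-32) = 448)
M(B) = sqrt(2)*B**2
G(l, d) = -d + sqrt(2)*l**2 (G(l, d) = sqrt(2)*l**2 - d = -d + sqrt(2)*l**2)
(-3*I)*G(-5, 3) = (-3*448)*(-1*3 + sqrt(2)*(-5)**2) = -1344*(-3 + sqrt(2)*25) = -1344*(-3 + 25*sqrt(2)) = 4032 - 33600*sqrt(2)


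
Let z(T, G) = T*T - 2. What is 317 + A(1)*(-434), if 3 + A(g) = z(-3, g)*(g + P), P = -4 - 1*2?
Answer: 16809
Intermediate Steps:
z(T, G) = -2 + T**2 (z(T, G) = T**2 - 2 = -2 + T**2)
P = -6 (P = -4 - 2 = -6)
A(g) = -45 + 7*g (A(g) = -3 + (-2 + (-3)**2)*(g - 6) = -3 + (-2 + 9)*(-6 + g) = -3 + 7*(-6 + g) = -3 + (-42 + 7*g) = -45 + 7*g)
317 + A(1)*(-434) = 317 + (-45 + 7*1)*(-434) = 317 + (-45 + 7)*(-434) = 317 - 38*(-434) = 317 + 16492 = 16809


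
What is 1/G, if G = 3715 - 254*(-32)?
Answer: 1/11843 ≈ 8.4438e-5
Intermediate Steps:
G = 11843 (G = 3715 - 1*(-8128) = 3715 + 8128 = 11843)
1/G = 1/11843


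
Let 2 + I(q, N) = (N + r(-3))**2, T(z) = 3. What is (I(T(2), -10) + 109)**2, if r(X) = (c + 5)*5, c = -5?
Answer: 42849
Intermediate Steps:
r(X) = 0 (r(X) = (-5 + 5)*5 = 0*5 = 0)
I(q, N) = -2 + N**2 (I(q, N) = -2 + (N + 0)**2 = -2 + N**2)
(I(T(2), -10) + 109)**2 = ((-2 + (-10)**2) + 109)**2 = ((-2 + 100) + 109)**2 = (98 + 109)**2 = 207**2 = 42849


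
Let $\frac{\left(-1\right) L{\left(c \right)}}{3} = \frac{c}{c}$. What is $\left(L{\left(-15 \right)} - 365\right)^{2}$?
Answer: $135424$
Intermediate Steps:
$L{\left(c \right)} = -3$ ($L{\left(c \right)} = - 3 \frac{c}{c} = \left(-3\right) 1 = -3$)
$\left(L{\left(-15 \right)} - 365\right)^{2} = \left(-3 - 365\right)^{2} = \left(-368\right)^{2} = 135424$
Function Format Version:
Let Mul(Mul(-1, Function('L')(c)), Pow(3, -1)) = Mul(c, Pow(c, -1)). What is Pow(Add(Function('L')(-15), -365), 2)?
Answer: 135424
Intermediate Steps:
Function('L')(c) = -3 (Function('L')(c) = Mul(-3, Mul(c, Pow(c, -1))) = Mul(-3, 1) = -3)
Pow(Add(Function('L')(-15), -365), 2) = Pow(Add(-3, -365), 2) = Pow(-368, 2) = 135424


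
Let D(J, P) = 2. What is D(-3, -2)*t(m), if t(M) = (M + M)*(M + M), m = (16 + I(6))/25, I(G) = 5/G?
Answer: 20402/5625 ≈ 3.6270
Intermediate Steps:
m = 101/150 (m = (16 + 5/6)/25 = (16 + 5*(⅙))*(1/25) = (16 + ⅚)*(1/25) = (101/6)*(1/25) = 101/150 ≈ 0.67333)
t(M) = 4*M² (t(M) = (2*M)*(2*M) = 4*M²)
D(-3, -2)*t(m) = 2*(4*(101/150)²) = 2*(4*(10201/22500)) = 2*(10201/5625) = 20402/5625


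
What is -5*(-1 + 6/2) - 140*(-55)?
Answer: 7690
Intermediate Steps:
-5*(-1 + 6/2) - 140*(-55) = -5*(-1 + 6*(½)) + 7700 = -5*(-1 + 3) + 7700 = -5*2 + 7700 = -10 + 7700 = 7690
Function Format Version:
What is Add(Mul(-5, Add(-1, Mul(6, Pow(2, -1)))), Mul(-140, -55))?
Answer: 7690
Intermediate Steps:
Add(Mul(-5, Add(-1, Mul(6, Pow(2, -1)))), Mul(-140, -55)) = Add(Mul(-5, Add(-1, Mul(6, Rational(1, 2)))), 7700) = Add(Mul(-5, Add(-1, 3)), 7700) = Add(Mul(-5, 2), 7700) = Add(-10, 7700) = 7690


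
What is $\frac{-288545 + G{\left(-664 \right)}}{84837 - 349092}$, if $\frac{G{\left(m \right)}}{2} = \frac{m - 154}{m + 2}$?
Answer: $\frac{31835859}{29156135} \approx 1.0919$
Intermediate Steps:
$G{\left(m \right)} = \frac{2 \left(-154 + m\right)}{2 + m}$ ($G{\left(m \right)} = 2 \frac{m - 154}{m + 2} = 2 \frac{-154 + m}{2 + m} = \frac{2 \left(-154 + m\right)}{2 + m}$)
$\frac{-288545 + G{\left(-664 \right)}}{84837 - 349092} = \frac{-288545 + \frac{2 \left(-154 - 664\right)}{2 - 664}}{84837 - 349092} = \frac{-288545 + 2 \frac{1}{-662} \left(-818\right)}{-264255} = \left(-288545 + 2 \left(- \frac{1}{662}\right) \left(-818\right)\right) \left(- \frac{1}{264255}\right) = \left(-288545 + \frac{818}{331}\right) \left(- \frac{1}{264255}\right) = \left(- \frac{95507577}{331}\right) \left(- \frac{1}{264255}\right) = \frac{31835859}{29156135}$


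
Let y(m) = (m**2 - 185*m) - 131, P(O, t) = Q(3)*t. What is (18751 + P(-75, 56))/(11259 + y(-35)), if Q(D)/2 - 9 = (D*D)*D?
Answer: 22783/18828 ≈ 1.2101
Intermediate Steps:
Q(D) = 18 + 2*D**3 (Q(D) = 18 + 2*((D*D)*D) = 18 + 2*(D**2*D) = 18 + 2*D**3)
P(O, t) = 72*t (P(O, t) = (18 + 2*3**3)*t = (18 + 2*27)*t = (18 + 54)*t = 72*t)
y(m) = -131 + m**2 - 185*m
(18751 + P(-75, 56))/(11259 + y(-35)) = (18751 + 72*56)/(11259 + (-131 + (-35)**2 - 185*(-35))) = (18751 + 4032)/(11259 + (-131 + 1225 + 6475)) = 22783/(11259 + 7569) = 22783/18828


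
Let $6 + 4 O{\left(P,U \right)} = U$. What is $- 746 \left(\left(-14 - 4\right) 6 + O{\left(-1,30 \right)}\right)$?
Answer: $76092$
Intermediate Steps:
$O{\left(P,U \right)} = - \frac{3}{2} + \frac{U}{4}$
$- 746 \left(\left(-14 - 4\right) 6 + O{\left(-1,30 \right)}\right) = - 746 \left(\left(-14 - 4\right) 6 + \left(- \frac{3}{2} + \frac{1}{4} \cdot 30\right)\right) = - 746 \left(\left(-18\right) 6 + \left(- \frac{3}{2} + \frac{15}{2}\right)\right) = - 746 \left(-108 + 6\right) = \left(-746\right) \left(-102\right) = 76092$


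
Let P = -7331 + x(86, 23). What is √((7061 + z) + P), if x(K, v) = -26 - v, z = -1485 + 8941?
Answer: 3*√793 ≈ 84.481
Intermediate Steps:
z = 7456
P = -7380 (P = -7331 + (-26 - 1*23) = -7331 + (-26 - 23) = -7331 - 49 = -7380)
√((7061 + z) + P) = √((7061 + 7456) - 7380) = √(14517 - 7380) = √7137 = 3*√793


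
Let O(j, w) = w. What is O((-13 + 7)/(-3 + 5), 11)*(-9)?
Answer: -99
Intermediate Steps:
O((-13 + 7)/(-3 + 5), 11)*(-9) = 11*(-9) = -99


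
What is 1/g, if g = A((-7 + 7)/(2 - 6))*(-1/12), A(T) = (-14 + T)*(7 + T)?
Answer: 6/49 ≈ 0.12245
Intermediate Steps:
g = 49/6 (g = (-98 + ((-7 + 7)/(2 - 6))² - 7*(-7 + 7)/(2 - 6))*(-1/12) = (-98 + (0/(-4))² - 0/(-4))*(-1*1/12) = (-98 + (0*(-¼))² - 0*(-1)/4)*(-1/12) = (-98 + 0² - 7*0)*(-1/12) = (-98 + 0 + 0)*(-1/12) = -98*(-1/12) = 49/6 ≈ 8.1667)
1/g = 1/(49/6) = 6/49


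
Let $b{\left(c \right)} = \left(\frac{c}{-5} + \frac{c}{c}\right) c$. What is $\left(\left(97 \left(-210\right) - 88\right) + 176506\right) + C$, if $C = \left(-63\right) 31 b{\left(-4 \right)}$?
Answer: $\frac{850548}{5} \approx 1.7011 \cdot 10^{5}$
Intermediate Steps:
$b{\left(c \right)} = c \left(1 - \frac{c}{5}\right)$ ($b{\left(c \right)} = \left(c \left(- \frac{1}{5}\right) + 1\right) c = \left(- \frac{c}{5} + 1\right) c = \left(1 - \frac{c}{5}\right) c = c \left(1 - \frac{c}{5}\right)$)
$C = \frac{70308}{5}$ ($C = \left(-63\right) 31 \cdot \frac{1}{5} \left(-4\right) \left(5 - -4\right) = - 1953 \cdot \frac{1}{5} \left(-4\right) \left(5 + 4\right) = - 1953 \cdot \frac{1}{5} \left(-4\right) 9 = \left(-1953\right) \left(- \frac{36}{5}\right) = \frac{70308}{5} \approx 14062.0$)
$\left(\left(97 \left(-210\right) - 88\right) + 176506\right) + C = \left(\left(97 \left(-210\right) - 88\right) + 176506\right) + \frac{70308}{5} = \left(\left(-20370 - 88\right) + 176506\right) + \frac{70308}{5} = \left(-20458 + 176506\right) + \frac{70308}{5} = 156048 + \frac{70308}{5} = \frac{850548}{5}$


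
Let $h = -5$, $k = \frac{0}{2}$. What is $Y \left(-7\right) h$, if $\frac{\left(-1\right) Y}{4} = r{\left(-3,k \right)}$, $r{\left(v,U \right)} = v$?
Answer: $420$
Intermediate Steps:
$k = 0$ ($k = 0 \cdot \frac{1}{2} = 0$)
$Y = 12$ ($Y = \left(-4\right) \left(-3\right) = 12$)
$Y \left(-7\right) h = 12 \left(-7\right) \left(-5\right) = \left(-84\right) \left(-5\right) = 420$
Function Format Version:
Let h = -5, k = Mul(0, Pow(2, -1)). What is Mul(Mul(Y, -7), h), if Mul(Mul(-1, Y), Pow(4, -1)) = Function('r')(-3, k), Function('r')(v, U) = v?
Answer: 420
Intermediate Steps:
k = 0 (k = Mul(0, Rational(1, 2)) = 0)
Y = 12 (Y = Mul(-4, -3) = 12)
Mul(Mul(Y, -7), h) = Mul(Mul(12, -7), -5) = Mul(-84, -5) = 420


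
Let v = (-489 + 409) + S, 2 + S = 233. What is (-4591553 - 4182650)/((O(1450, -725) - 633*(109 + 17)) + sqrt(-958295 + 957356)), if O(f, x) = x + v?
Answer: 704849275396/6453231163 + 8774203*I*sqrt(939)/6453231163 ≈ 109.22 + 0.041664*I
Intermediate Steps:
S = 231 (S = -2 + 233 = 231)
v = 151 (v = (-489 + 409) + 231 = -80 + 231 = 151)
O(f, x) = 151 + x (O(f, x) = x + 151 = 151 + x)
(-4591553 - 4182650)/((O(1450, -725) - 633*(109 + 17)) + sqrt(-958295 + 957356)) = (-4591553 - 4182650)/(((151 - 725) - 633*(109 + 17)) + sqrt(-958295 + 957356)) = -8774203/((-574 - 633*126) + sqrt(-939)) = -8774203/((-574 - 1*79758) + I*sqrt(939)) = -8774203/((-574 - 79758) + I*sqrt(939)) = -8774203/(-80332 + I*sqrt(939))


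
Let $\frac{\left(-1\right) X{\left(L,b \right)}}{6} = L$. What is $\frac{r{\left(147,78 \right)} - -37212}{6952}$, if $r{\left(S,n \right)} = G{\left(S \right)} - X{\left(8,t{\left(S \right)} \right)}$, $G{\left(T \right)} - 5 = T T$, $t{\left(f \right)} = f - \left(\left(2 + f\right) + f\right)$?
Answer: $\frac{29437}{3476} \approx 8.4686$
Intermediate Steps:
$t{\left(f \right)} = -2 - f$ ($t{\left(f \right)} = f - \left(2 + 2 f\right) = -2 - f$)
$G{\left(T \right)} = 5 + T^{2}$ ($G{\left(T \right)} = 5 + T T = 5 + T^{2}$)
$X{\left(L,b \right)} = - 6 L$
$r{\left(S,n \right)} = 53 + S^{2}$ ($r{\left(S,n \right)} = \left(5 + S^{2}\right) - \left(-6\right) 8 = \left(5 + S^{2}\right) - -48 = \left(5 + S^{2}\right) + 48 = 53 + S^{2}$)
$\frac{r{\left(147,78 \right)} - -37212}{6952} = \frac{\left(53 + 147^{2}\right) - -37212}{6952} = \left(\left(53 + 21609\right) + 37212\right) \frac{1}{6952} = \left(21662 + 37212\right) \frac{1}{6952} = 58874 \cdot \frac{1}{6952} = \frac{29437}{3476}$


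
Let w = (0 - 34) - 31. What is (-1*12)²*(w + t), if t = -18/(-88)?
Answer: -102636/11 ≈ -9330.5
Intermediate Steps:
w = -65 (w = -34 - 31 = -65)
t = 9/44 (t = -18*(-1/88) = 9/44 ≈ 0.20455)
(-1*12)²*(w + t) = (-1*12)²*(-65 + 9/44) = (-12)²*(-2851/44) = 144*(-2851/44) = -102636/11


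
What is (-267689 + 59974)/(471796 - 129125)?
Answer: -207715/342671 ≈ -0.60616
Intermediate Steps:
(-267689 + 59974)/(471796 - 129125) = -207715/342671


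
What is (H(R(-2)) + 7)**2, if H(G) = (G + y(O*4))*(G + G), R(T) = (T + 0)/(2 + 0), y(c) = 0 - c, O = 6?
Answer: 3249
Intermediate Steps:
y(c) = -c
R(T) = T/2
H(G) = 2*G*(-24 + G) (H(G) = (G - 6*4)*(G + G) = (G - 1*24)*(2*G) = (G - 24)*(2*G) = (-24 + G)*(2*G) = 2*G*(-24 + G))
(H(R(-2)) + 7)**2 = (2*((1/2)*(-2))*(-24 + (1/2)*(-2)) + 7)**2 = (2*(-1)*(-24 - 1) + 7)**2 = (2*(-1)*(-25) + 7)**2 = (50 + 7)**2 = 57**2 = 3249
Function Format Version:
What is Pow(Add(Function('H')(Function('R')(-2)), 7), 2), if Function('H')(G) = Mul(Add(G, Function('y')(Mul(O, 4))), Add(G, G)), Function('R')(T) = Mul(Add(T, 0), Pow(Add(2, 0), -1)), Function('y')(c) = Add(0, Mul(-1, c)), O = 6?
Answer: 3249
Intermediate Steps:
Function('y')(c) = Mul(-1, c)
Function('R')(T) = Mul(Rational(1, 2), T) (Function('R')(T) = Mul(T, Pow(2, -1)) = Mul(T, Rational(1, 2)) = Mul(Rational(1, 2), T))
Function('H')(G) = Mul(2, G, Add(-24, G)) (Function('H')(G) = Mul(Add(G, Mul(-1, Mul(6, 4))), Add(G, G)) = Mul(Add(G, Mul(-1, 24)), Mul(2, G)) = Mul(Add(G, -24), Mul(2, G)) = Mul(Add(-24, G), Mul(2, G)) = Mul(2, G, Add(-24, G)))
Pow(Add(Function('H')(Function('R')(-2)), 7), 2) = Pow(Add(Mul(2, Mul(Rational(1, 2), -2), Add(-24, Mul(Rational(1, 2), -2))), 7), 2) = Pow(Add(Mul(2, -1, Add(-24, -1)), 7), 2) = Pow(Add(Mul(2, -1, -25), 7), 2) = Pow(Add(50, 7), 2) = Pow(57, 2) = 3249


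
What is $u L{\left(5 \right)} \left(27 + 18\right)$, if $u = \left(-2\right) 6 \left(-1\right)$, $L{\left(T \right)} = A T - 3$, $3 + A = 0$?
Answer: $-9720$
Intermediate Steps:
$A = -3$ ($A = -3 + 0 = -3$)
$L{\left(T \right)} = -3 - 3 T$ ($L{\left(T \right)} = - 3 T - 3 = -3 - 3 T$)
$u = 12$ ($u = \left(-12\right) \left(-1\right) = 12$)
$u L{\left(5 \right)} \left(27 + 18\right) = 12 \left(-3 - 15\right) \left(27 + 18\right) = 12 \left(-3 - 15\right) 45 = 12 \left(-18\right) 45 = \left(-216\right) 45 = -9720$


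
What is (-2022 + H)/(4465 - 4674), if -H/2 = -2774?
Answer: -3526/209 ≈ -16.871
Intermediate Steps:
H = 5548 (H = -2*(-2774) = 5548)
(-2022 + H)/(4465 - 4674) = (-2022 + 5548)/(4465 - 4674) = 3526/(-209) = 3526*(-1/209) = -3526/209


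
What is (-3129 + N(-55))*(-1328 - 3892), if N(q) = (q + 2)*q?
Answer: 1117080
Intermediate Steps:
N(q) = q*(2 + q) (N(q) = (2 + q)*q = q*(2 + q))
(-3129 + N(-55))*(-1328 - 3892) = (-3129 - 55*(2 - 55))*(-1328 - 3892) = (-3129 - 55*(-53))*(-5220) = (-3129 + 2915)*(-5220) = -214*(-5220) = 1117080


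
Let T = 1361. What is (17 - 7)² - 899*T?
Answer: -1223439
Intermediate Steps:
(17 - 7)² - 899*T = (17 - 7)² - 899*1361 = 10² - 1223539 = 100 - 1223539 = -1223439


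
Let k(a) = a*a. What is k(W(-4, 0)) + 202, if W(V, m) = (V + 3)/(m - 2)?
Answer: 809/4 ≈ 202.25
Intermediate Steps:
W(V, m) = (3 + V)/(-2 + m)
k(a) = a**2
k(W(-4, 0)) + 202 = ((3 - 4)/(-2 + 0))**2 + 202 = (-1/(-2))**2 + 202 = (-1/2*(-1))**2 + 202 = (1/2)**2 + 202 = 1/4 + 202 = 809/4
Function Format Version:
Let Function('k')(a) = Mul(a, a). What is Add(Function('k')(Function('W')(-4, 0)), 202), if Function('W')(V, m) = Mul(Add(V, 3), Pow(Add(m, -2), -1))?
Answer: Rational(809, 4) ≈ 202.25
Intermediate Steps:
Function('W')(V, m) = Mul(Pow(Add(-2, m), -1), Add(3, V)) (Function('W')(V, m) = Mul(Add(3, V), Pow(Add(-2, m), -1)) = Mul(Pow(Add(-2, m), -1), Add(3, V)))
Function('k')(a) = Pow(a, 2)
Add(Function('k')(Function('W')(-4, 0)), 202) = Add(Pow(Mul(Pow(Add(-2, 0), -1), Add(3, -4)), 2), 202) = Add(Pow(Mul(Pow(-2, -1), -1), 2), 202) = Add(Pow(Mul(Rational(-1, 2), -1), 2), 202) = Add(Pow(Rational(1, 2), 2), 202) = Add(Rational(1, 4), 202) = Rational(809, 4)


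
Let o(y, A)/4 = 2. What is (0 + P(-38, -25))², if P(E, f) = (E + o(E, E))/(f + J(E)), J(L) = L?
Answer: 100/441 ≈ 0.22676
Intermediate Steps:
o(y, A) = 8 (o(y, A) = 4*2 = 8)
P(E, f) = (8 + E)/(E + f) (P(E, f) = (E + 8)/(f + E) = (8 + E)/(E + f))
(0 + P(-38, -25))² = (0 + (8 - 38)/(-38 - 25))² = (0 - 30/(-63))² = (0 - 1/63*(-30))² = (0 + 10/21)² = (10/21)² = 100/441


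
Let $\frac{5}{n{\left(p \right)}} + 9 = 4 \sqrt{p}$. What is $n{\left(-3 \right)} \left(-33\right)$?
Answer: $\frac{495}{43} + \frac{220 i \sqrt{3}}{43} \approx 11.512 + 8.8616 i$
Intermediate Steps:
$n{\left(p \right)} = \frac{5}{-9 + 4 \sqrt{p}}$
$n{\left(-3 \right)} \left(-33\right) = \frac{5}{-9 + 4 \sqrt{-3}} \left(-33\right) = \frac{5}{-9 + 4 i \sqrt{3}} \left(-33\right) = - \frac{165}{-9 + 4 i \sqrt{3}}$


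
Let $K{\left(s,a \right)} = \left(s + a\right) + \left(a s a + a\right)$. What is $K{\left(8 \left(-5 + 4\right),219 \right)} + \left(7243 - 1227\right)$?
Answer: $-377242$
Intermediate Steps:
$K{\left(s,a \right)} = s + 2 a + s a^{2}$ ($K{\left(s,a \right)} = \left(a + s\right) + \left(s a^{2} + a\right) = \left(a + s\right) + \left(a + s a^{2}\right) = s + 2 a + s a^{2}$)
$K{\left(8 \left(-5 + 4\right),219 \right)} + \left(7243 - 1227\right) = \left(8 \left(-5 + 4\right) + 2 \cdot 219 + 8 \left(-5 + 4\right) 219^{2}\right) + \left(7243 - 1227\right) = \left(8 \left(-1\right) + 438 + 8 \left(-1\right) 47961\right) + \left(7243 - 1227\right) = \left(-8 + 438 - 383688\right) + 6016 = -383258 + 6016 = -377242$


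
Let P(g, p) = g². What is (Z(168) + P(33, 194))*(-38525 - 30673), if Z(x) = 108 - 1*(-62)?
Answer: -87120282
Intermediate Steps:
Z(x) = 170 (Z(x) = 108 + 62 = 170)
(Z(168) + P(33, 194))*(-38525 - 30673) = (170 + 33²)*(-38525 - 30673) = (170 + 1089)*(-69198) = 1259*(-69198) = -87120282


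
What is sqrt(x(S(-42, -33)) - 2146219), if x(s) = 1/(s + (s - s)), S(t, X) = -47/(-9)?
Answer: 2*I*sqrt(1185249337)/47 ≈ 1465.0*I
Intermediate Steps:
S(t, X) = 47/9 (S(t, X) = -47*(-1/9) = 47/9)
x(s) = 1/s (x(s) = 1/(s + 0) = 1/s)
sqrt(x(S(-42, -33)) - 2146219) = sqrt(1/(47/9) - 2146219) = sqrt(9/47 - 2146219) = sqrt(-100872284/47) = 2*I*sqrt(1185249337)/47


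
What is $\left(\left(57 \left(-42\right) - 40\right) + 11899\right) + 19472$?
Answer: $28937$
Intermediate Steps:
$\left(\left(57 \left(-42\right) - 40\right) + 11899\right) + 19472 = \left(\left(-2394 - 40\right) + 11899\right) + 19472 = \left(-2434 + 11899\right) + 19472 = 9465 + 19472 = 28937$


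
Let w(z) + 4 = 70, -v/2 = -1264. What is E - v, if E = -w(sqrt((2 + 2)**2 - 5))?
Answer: -2594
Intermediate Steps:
v = 2528 (v = -2*(-1264) = 2528)
w(z) = 66 (w(z) = -4 + 70 = 66)
E = -66 (E = -1*66 = -66)
E - v = -66 - 1*2528 = -66 - 2528 = -2594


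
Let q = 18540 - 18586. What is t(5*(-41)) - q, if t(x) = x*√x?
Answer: 46 - 205*I*√205 ≈ 46.0 - 2935.2*I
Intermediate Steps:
t(x) = x^(3/2)
q = -46
t(5*(-41)) - q = (5*(-41))^(3/2) - 1*(-46) = (-205)^(3/2) + 46 = -205*I*√205 + 46 = 46 - 205*I*√205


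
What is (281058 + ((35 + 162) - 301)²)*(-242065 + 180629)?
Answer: -17931571064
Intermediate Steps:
(281058 + ((35 + 162) - 301)²)*(-242065 + 180629) = (281058 + (197 - 301)²)*(-61436) = (281058 + (-104)²)*(-61436) = (281058 + 10816)*(-61436) = 291874*(-61436) = -17931571064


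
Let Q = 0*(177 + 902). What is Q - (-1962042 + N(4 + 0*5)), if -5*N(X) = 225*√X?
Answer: 1962132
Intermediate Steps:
Q = 0 (Q = 0*1079 = 0)
N(X) = -45*√X
Q - (-1962042 + N(4 + 0*5)) = 0 - (-1962042 - 45*√(4 + 0*5)) = 0 - (-1962042 - 45*√(4 + 0)) = 0 - (-1962042 - 45*√4) = 0 - (-1962042 - 45*2) = 0 - (-1962042 - 90) = 0 - 1*(-1962132) = 0 + 1962132 = 1962132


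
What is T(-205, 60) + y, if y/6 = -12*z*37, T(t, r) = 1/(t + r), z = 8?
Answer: -3090241/145 ≈ -21312.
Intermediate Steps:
T(t, r) = 1/(r + t)
y = -21312 (y = 6*(-12*8*37) = 6*(-96*37) = 6*(-3552) = -21312)
T(-205, 60) + y = 1/(60 - 205) - 21312 = 1/(-145) - 21312 = -1/145 - 21312 = -3090241/145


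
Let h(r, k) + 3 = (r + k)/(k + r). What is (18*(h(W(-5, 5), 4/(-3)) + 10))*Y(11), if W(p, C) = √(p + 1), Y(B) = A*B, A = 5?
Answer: 7920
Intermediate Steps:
Y(B) = 5*B
W(p, C) = √(1 + p)
h(r, k) = -2 (h(r, k) = -3 + (r + k)/(k + r) = -3 + (k + r)/(k + r) = -3 + 1 = -2)
(18*(h(W(-5, 5), 4/(-3)) + 10))*Y(11) = (18*(-2 + 10))*(5*11) = (18*8)*55 = 144*55 = 7920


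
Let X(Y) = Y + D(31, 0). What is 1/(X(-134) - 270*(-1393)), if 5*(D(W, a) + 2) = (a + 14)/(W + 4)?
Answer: 25/9399352 ≈ 2.6598e-6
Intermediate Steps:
D(W, a) = -2 + (14 + a)/(5*(4 + W)) (D(W, a) = -2 + ((a + 14)/(W + 4))/5 = -2 + ((14 + a)/(4 + W))/5 = -2 + (14 + a)/(5*(4 + W)))
X(Y) = -48/25 + Y (X(Y) = Y + (-26 + 0 - 10*31)/(5*(4 + 31)) = Y + (⅕)*(-26 + 0 - 310)/35 = Y + (⅕)*(1/35)*(-336) = Y - 48/25 = -48/25 + Y)
1/(X(-134) - 270*(-1393)) = 1/((-48/25 - 134) - 270*(-1393)) = 1/(-3398/25 + 376110) = 1/(9399352/25) = 25/9399352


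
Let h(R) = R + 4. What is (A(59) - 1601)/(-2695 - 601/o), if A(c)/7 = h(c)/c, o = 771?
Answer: 36243939/61314157 ≈ 0.59112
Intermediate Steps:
h(R) = 4 + R
A(c) = 7*(4 + c)/c (A(c) = 7*((4 + c)/c) = 7*(4 + c)/c)
(A(59) - 1601)/(-2695 - 601/o) = ((7 + 28/59) - 1601)/(-2695 - 601/771) = (441/59 - 1601)/(-2078446/771) = -94018/59*(-771/2078446) = 36243939/61314157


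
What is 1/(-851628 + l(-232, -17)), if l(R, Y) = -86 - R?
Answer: -1/851482 ≈ -1.1744e-6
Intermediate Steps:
1/(-851628 + l(-232, -17)) = 1/(-851628 + (-86 - 1*(-232))) = 1/(-851628 + (-86 + 232)) = 1/(-851628 + 146) = 1/(-851482) = -1/851482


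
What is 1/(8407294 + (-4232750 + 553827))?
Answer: 1/4728371 ≈ 2.1149e-7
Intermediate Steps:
1/(8407294 + (-4232750 + 553827)) = 1/(8407294 - 3678923) = 1/4728371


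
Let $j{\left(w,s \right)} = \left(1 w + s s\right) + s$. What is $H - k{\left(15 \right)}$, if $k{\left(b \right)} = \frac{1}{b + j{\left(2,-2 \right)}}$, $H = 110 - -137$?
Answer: $\frac{4692}{19} \approx 246.95$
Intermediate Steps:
$j{\left(w,s \right)} = s + w + s^{2}$ ($j{\left(w,s \right)} = \left(w + s^{2}\right) + s = s + w + s^{2}$)
$H = 247$ ($H = 110 + 137 = 247$)
$k{\left(b \right)} = \frac{1}{4 + b}$ ($k{\left(b \right)} = \frac{1}{b + \left(-2 + 2 + \left(-2\right)^{2}\right)} = \frac{1}{b + \left(-2 + 2 + 4\right)} = \frac{1}{b + 4} = \frac{1}{4 + b}$)
$H - k{\left(15 \right)} = 247 - \frac{1}{4 + 15} = 247 - \frac{1}{19} = \frac{4692}{19}$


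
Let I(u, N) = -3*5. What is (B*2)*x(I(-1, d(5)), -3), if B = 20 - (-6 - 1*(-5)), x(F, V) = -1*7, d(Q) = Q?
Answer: -294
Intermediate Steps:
I(u, N) = -15
x(F, V) = -7
B = 21 (B = 20 - (-6 + 5) = 20 - 1*(-1) = 20 + 1 = 21)
(B*2)*x(I(-1, d(5)), -3) = (21*2)*(-7) = 42*(-7) = -294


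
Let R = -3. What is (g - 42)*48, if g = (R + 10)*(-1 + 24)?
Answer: 5712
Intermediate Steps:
g = 161 (g = (-3 + 10)*(-1 + 24) = 7*23 = 161)
(g - 42)*48 = (161 - 42)*48 = 119*48 = 5712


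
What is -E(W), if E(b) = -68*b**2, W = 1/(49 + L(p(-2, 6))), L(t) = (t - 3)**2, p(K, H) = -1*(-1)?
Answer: 68/2809 ≈ 0.024208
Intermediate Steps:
p(K, H) = 1
L(t) = (-3 + t)**2
W = 1/53 (W = 1/(49 + (-3 + 1)**2) = 1/(49 + (-2)**2) = 1/(49 + 4) = 1/53 ≈ 0.018868)
-E(W) = -(-68)*(1/53)**2 = -(-68)/2809 = -1*(-68/2809) = 68/2809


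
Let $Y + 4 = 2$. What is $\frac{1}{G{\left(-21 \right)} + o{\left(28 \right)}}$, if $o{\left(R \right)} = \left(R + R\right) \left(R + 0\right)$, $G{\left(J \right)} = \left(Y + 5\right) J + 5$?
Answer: $\frac{1}{1510} \approx 0.00066225$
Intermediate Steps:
$Y = -2$ ($Y = -4 + 2 = -2$)
$G{\left(J \right)} = 5 + 3 J$ ($G{\left(J \right)} = \left(-2 + 5\right) J + 5 = 3 J + 5 = 5 + 3 J$)
$o{\left(R \right)} = 2 R^{2}$ ($o{\left(R \right)} = 2 R R = 2 R^{2}$)
$\frac{1}{G{\left(-21 \right)} + o{\left(28 \right)}} = \frac{1}{\left(5 + 3 \left(-21\right)\right) + 2 \cdot 28^{2}} = \frac{1}{\left(5 - 63\right) + 2 \cdot 784} = \frac{1}{-58 + 1568} = \frac{1}{1510}$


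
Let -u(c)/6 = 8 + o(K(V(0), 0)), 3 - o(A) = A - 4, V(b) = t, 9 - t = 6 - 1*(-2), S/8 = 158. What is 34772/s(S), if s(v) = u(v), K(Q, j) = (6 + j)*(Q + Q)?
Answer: -17386/9 ≈ -1931.8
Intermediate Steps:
S = 1264 (S = 8*158 = 1264)
t = 1 (t = 9 - (6 - 1*(-2)) = 9 - (6 + 2) = 9 - 1*8 = 9 - 8 = 1)
V(b) = 1
K(Q, j) = 2*Q*(6 + j) (K(Q, j) = (6 + j)*(2*Q) = 2*Q*(6 + j))
o(A) = 7 - A (o(A) = 3 - (A - 4) = 3 - (-4 + A) = 3 + (4 - A) = 7 - A)
u(c) = -18 (u(c) = -6*(8 + (7 - 2*(6 + 0))) = -6*(8 + (7 - 2*6)) = -6*(8 + (7 - 1*12)) = -6*(8 + (7 - 12)) = -6*(8 - 5) = -6*3 = -18)
s(v) = -18
34772/s(S) = 34772/(-18) = 34772*(-1/18) = -17386/9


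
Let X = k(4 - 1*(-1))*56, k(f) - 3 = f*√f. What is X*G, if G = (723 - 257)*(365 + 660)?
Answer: 80245200 + 133742000*√5 ≈ 3.7930e+8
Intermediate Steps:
k(f) = 3 + f^(3/2) (k(f) = 3 + f*√f = 3 + f^(3/2))
X = 168 + 280*√5 (X = (3 + (4 - 1*(-1))^(3/2))*56 = (3 + (4 + 1)^(3/2))*56 = (3 + 5^(3/2))*56 = (3 + 5*√5)*56 = 168 + 280*√5 ≈ 794.10)
G = 477650 (G = 466*1025 = 477650)
X*G = (168 + 280*√5)*477650 = 80245200 + 133742000*√5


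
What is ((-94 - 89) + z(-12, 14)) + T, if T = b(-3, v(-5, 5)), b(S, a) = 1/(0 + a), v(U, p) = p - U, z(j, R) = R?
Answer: -1689/10 ≈ -168.90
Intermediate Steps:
b(S, a) = 1/a
T = ⅒ (T = 1/(5 - 1*(-5)) = 1/(5 + 5) = 1/10 = ⅒ ≈ 0.10000)
((-94 - 89) + z(-12, 14)) + T = ((-94 - 89) + 14) + ⅒ = (-183 + 14) + ⅒ = -169 + ⅒ = -1689/10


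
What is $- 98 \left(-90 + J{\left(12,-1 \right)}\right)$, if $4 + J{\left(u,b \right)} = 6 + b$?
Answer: $8722$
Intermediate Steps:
$J{\left(u,b \right)} = 2 + b$ ($J{\left(u,b \right)} = -4 + \left(6 + b\right) = 2 + b$)
$- 98 \left(-90 + J{\left(12,-1 \right)}\right) = - 98 \left(-90 + \left(2 - 1\right)\right) = - 98 \left(-90 + 1\right) = \left(-98\right) \left(-89\right) = 8722$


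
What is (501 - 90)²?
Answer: 168921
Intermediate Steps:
(501 - 90)² = 411² = 168921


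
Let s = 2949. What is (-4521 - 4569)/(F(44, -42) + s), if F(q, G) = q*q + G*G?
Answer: -9090/6649 ≈ -1.3671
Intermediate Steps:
F(q, G) = G**2 + q**2 (F(q, G) = q**2 + G**2 = G**2 + q**2)
(-4521 - 4569)/(F(44, -42) + s) = (-4521 - 4569)/(((-42)**2 + 44**2) + 2949) = -9090/((1764 + 1936) + 2949) = -9090/(3700 + 2949) = -9090/6649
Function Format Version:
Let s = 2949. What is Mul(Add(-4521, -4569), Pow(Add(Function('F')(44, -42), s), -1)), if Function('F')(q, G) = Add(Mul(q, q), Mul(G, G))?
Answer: Rational(-9090, 6649) ≈ -1.3671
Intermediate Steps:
Function('F')(q, G) = Add(Pow(G, 2), Pow(q, 2)) (Function('F')(q, G) = Add(Pow(q, 2), Pow(G, 2)) = Add(Pow(G, 2), Pow(q, 2)))
Mul(Add(-4521, -4569), Pow(Add(Function('F')(44, -42), s), -1)) = Mul(Add(-4521, -4569), Pow(Add(Add(Pow(-42, 2), Pow(44, 2)), 2949), -1)) = Mul(-9090, Pow(Add(Add(1764, 1936), 2949), -1)) = Mul(-9090, Pow(Add(3700, 2949), -1)) = Mul(-9090, Pow(6649, -1)) = Mul(-9090, Rational(1, 6649)) = Rational(-9090, 6649)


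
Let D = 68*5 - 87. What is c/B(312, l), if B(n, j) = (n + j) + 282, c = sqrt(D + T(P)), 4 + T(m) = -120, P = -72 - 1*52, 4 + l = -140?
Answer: sqrt(129)/450 ≈ 0.025240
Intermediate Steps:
l = -144 (l = -4 - 140 = -144)
D = 253 (D = 340 - 87 = 253)
P = -124 (P = -72 - 52 = -124)
T(m) = -124 (T(m) = -4 - 120 = -124)
c = sqrt(129) (c = sqrt(253 - 124) = sqrt(129) ≈ 11.358)
B(n, j) = 282 + j + n (B(n, j) = (j + n) + 282 = 282 + j + n)
c/B(312, l) = sqrt(129)/(282 - 144 + 312) = sqrt(129)/450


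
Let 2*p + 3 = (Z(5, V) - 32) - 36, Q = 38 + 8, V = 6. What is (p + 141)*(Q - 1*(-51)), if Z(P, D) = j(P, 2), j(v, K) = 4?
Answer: 20855/2 ≈ 10428.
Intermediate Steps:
Z(P, D) = 4
Q = 46
p = -67/2 (p = -3/2 + ((4 - 32) - 36)/2 = -3/2 + (-28 - 36)/2 = -3/2 + (½)*(-64) = -3/2 - 32 = -67/2 ≈ -33.500)
(p + 141)*(Q - 1*(-51)) = (-67/2 + 141)*(46 - 1*(-51)) = 215*(46 + 51)/2 = (215/2)*97 = 20855/2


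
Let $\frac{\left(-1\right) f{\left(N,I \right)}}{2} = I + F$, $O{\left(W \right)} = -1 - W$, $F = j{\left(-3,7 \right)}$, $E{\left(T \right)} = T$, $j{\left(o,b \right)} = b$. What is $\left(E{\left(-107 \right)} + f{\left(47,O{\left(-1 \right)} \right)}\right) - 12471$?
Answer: $-12592$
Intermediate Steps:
$F = 7$
$f{\left(N,I \right)} = -14 - 2 I$ ($f{\left(N,I \right)} = - 2 \left(I + 7\right) = - 2 \left(7 + I\right) = -14 - 2 I$)
$\left(E{\left(-107 \right)} + f{\left(47,O{\left(-1 \right)} \right)}\right) - 12471 = \left(-107 - \left(14 + 2 \left(-1 - -1\right)\right)\right) - 12471 = \left(-107 - \left(14 + 2 \left(-1 + 1\right)\right)\right) - 12471 = \left(-107 - 14\right) - 12471 = -121 - 12471 = -12592$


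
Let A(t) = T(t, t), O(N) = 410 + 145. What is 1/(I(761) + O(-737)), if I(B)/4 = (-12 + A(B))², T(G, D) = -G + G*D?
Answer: 1/1337945636971 ≈ 7.4741e-13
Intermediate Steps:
O(N) = 555
T(G, D) = -G + D*G
A(t) = t*(-1 + t)
I(B) = 4*(-12 + B*(-1 + B))²
1/(I(761) + O(-737)) = 1/(4*(-12 + 761*(-1 + 761))² + 555) = 1/(4*(-12 + 761*760)² + 555) = 1/(4*(-12 + 578360)² + 555) = 1/(4*578348² + 555) = 1/(4*334486409104 + 555) = 1/(1337945636416 + 555) = 1/1337945636971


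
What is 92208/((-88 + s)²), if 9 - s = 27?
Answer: 23052/2809 ≈ 8.2065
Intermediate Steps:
s = -18 (s = 9 - 1*27 = 9 - 27 = -18)
92208/((-88 + s)²) = 92208/((-88 - 18)²) = 92208/((-106)²) = 92208/11236 = 92208*(1/11236) = 23052/2809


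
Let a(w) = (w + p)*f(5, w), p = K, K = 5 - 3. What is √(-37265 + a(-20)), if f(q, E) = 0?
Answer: I*√37265 ≈ 193.04*I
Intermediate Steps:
K = 2
p = 2
a(w) = 0 (a(w) = (w + 2)*0 = (2 + w)*0 = 0)
√(-37265 + a(-20)) = √(-37265 + 0) = √(-37265) = I*√37265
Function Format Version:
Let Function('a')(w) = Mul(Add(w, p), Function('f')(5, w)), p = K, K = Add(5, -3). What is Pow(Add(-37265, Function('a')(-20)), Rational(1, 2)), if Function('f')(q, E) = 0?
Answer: Mul(I, Pow(37265, Rational(1, 2))) ≈ Mul(193.04, I)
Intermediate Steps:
K = 2
p = 2
Function('a')(w) = 0 (Function('a')(w) = Mul(Add(w, 2), 0) = Mul(Add(2, w), 0) = 0)
Pow(Add(-37265, Function('a')(-20)), Rational(1, 2)) = Pow(Add(-37265, 0), Rational(1, 2)) = Pow(-37265, Rational(1, 2)) = Mul(I, Pow(37265, Rational(1, 2)))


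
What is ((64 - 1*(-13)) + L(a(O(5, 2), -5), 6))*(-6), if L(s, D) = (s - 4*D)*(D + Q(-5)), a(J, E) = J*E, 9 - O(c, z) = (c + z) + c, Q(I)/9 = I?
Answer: -2568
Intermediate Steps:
Q(I) = 9*I
O(c, z) = 9 - z - 2*c (O(c, z) = 9 - ((c + z) + c) = 9 - (z + 2*c) = 9 + (-z - 2*c) = 9 - z - 2*c)
a(J, E) = E*J
L(s, D) = (-45 + D)*(s - 4*D) (L(s, D) = (s - 4*D)*(D + 9*(-5)) = (s - 4*D)*(D - 45) = (s - 4*D)*(-45 + D) = (-45 + D)*(s - 4*D))
((64 - 1*(-13)) + L(a(O(5, 2), -5), 6))*(-6) = ((64 - 1*(-13)) + (-(-225)*(9 - 1*2 - 2*5) - 4*6² + 180*6 + 6*(-5*(9 - 1*2 - 2*5))))*(-6) = ((64 + 13) + (-(-225)*(9 - 2 - 10) - 4*36 + 1080 + 6*(-5*(9 - 2 - 10))))*(-6) = (77 + (-(-225)*(-3) - 144 + 1080 + 6*(-5*(-3))))*(-6) = (77 + (-45*15 - 144 + 1080 + 6*15))*(-6) = (77 + (-675 - 144 + 1080 + 90))*(-6) = (77 + 351)*(-6) = 428*(-6) = -2568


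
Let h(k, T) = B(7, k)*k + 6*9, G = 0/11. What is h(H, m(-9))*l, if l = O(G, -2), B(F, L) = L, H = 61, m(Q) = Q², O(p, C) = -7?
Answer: -26425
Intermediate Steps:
G = 0 (G = 0*(1/11) = 0)
l = -7
h(k, T) = 54 + k² (h(k, T) = k*k + 6*9 = k² + 54 = 54 + k²)
h(H, m(-9))*l = (54 + 61²)*(-7) = (54 + 3721)*(-7) = 3775*(-7) = -26425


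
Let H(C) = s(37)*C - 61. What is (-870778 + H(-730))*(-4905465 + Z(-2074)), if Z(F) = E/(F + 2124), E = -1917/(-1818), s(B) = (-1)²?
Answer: 43182057182664303/10100 ≈ 4.2755e+12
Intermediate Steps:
s(B) = 1
E = 213/202 (E = -1917*(-1/1818) = 213/202 ≈ 1.0545)
Z(F) = 213/(202*(2124 + F)) (Z(F) = 213/(202*(F + 2124)) = 213/(202*(2124 + F)))
H(C) = -61 + C (H(C) = 1*C - 61 = C - 61 = -61 + C)
(-870778 + H(-730))*(-4905465 + Z(-2074)) = (-870778 + (-61 - 730))*(-4905465 + 213/(202*(2124 - 2074))) = (-870778 - 791)*(-4905465 + (213/202)/50) = -871569*(-4905465 + (213/202)*(1/50)) = -871569*(-4905465 + 213/10100) = -871569*(-49545196287/10100) = 43182057182664303/10100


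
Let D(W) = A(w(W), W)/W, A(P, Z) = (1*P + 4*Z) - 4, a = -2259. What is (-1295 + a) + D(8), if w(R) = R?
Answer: -7099/2 ≈ -3549.5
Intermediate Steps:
A(P, Z) = -4 + P + 4*Z (A(P, Z) = (P + 4*Z) - 4 = -4 + P + 4*Z)
D(W) = (-4 + 5*W)/W (D(W) = (-4 + W + 4*W)/W = (-4 + 5*W)/W)
(-1295 + a) + D(8) = (-1295 - 2259) + (5 - 4/8) = -3554 + (5 - 4*⅛) = -3554 + (5 - ½) = -3554 + 9/2 = -7099/2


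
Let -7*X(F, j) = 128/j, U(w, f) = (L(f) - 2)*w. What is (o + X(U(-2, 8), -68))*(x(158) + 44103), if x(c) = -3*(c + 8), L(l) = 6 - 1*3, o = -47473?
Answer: -14490339075/7 ≈ -2.0700e+9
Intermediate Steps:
L(l) = 3 (L(l) = 6 - 3 = 3)
U(w, f) = w (U(w, f) = (3 - 2)*w = 1*w = w)
x(c) = -24 - 3*c (x(c) = -3*(8 + c) = -24 - 3*c)
X(F, j) = -128/(7*j)
(o + X(U(-2, 8), -68))*(x(158) + 44103) = (-47473 - 128/7/(-68))*((-24 - 3*158) + 44103) = (-47473 - 128/7*(-1/68))*((-24 - 474) + 44103) = (-47473 + 32/119)*(-498 + 44103) = -5649255/119*43605 = -14490339075/7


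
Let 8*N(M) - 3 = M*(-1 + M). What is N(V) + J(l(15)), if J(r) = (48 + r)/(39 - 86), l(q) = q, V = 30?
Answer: 40527/376 ≈ 107.78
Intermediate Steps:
J(r) = -48/47 - r/47 (J(r) = (48 + r)/(-47) = (48 + r)*(-1/47) = -48/47 - r/47)
N(M) = 3/8 + M*(-1 + M)/8 (N(M) = 3/8 + (M*(-1 + M))/8 = 3/8 + M*(-1 + M)/8)
N(V) + J(l(15)) = (3/8 - 1/8*30 + (1/8)*30**2) + (-48/47 - 1/47*15) = (3/8 - 15/4 + (1/8)*900) + (-48/47 - 15/47) = (3/8 - 15/4 + 225/2) - 63/47 = 873/8 - 63/47 = 40527/376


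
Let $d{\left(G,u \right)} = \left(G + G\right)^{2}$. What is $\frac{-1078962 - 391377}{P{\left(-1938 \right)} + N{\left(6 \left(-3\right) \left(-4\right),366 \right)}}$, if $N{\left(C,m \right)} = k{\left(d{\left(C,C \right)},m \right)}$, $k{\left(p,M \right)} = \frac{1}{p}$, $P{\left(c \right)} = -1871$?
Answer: $\frac{30488949504}{38797055} \approx 785.86$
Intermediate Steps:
$d{\left(G,u \right)} = 4 G^{2}$ ($d{\left(G,u \right)} = \left(2 G\right)^{2} = 4 G^{2}$)
$N{\left(C,m \right)} = \frac{1}{4 C^{2}}$
$\frac{-1078962 - 391377}{P{\left(-1938 \right)} + N{\left(6 \left(-3\right) \left(-4\right),366 \right)}} = \frac{-1078962 - 391377}{-1871 + \frac{1}{4 \cdot 5184}} = - \frac{1470339}{-1871 + \frac{1}{4 \cdot 5184}} = - \frac{1470339}{-1871 + \frac{1}{4} \cdot \frac{1}{5184}} = - \frac{1470339}{-1871 + \frac{1}{20736}} = - \frac{1470339}{- \frac{38797055}{20736}} = \left(-1470339\right) \left(- \frac{20736}{38797055}\right) = \frac{30488949504}{38797055}$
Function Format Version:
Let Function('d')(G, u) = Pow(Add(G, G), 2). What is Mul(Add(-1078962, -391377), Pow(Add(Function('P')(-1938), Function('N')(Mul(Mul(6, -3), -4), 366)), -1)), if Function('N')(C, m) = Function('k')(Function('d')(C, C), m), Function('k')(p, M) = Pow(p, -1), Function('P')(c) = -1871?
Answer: Rational(30488949504, 38797055) ≈ 785.86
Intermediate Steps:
Function('d')(G, u) = Mul(4, Pow(G, 2)) (Function('d')(G, u) = Pow(Mul(2, G), 2) = Mul(4, Pow(G, 2)))
Function('N')(C, m) = Mul(Rational(1, 4), Pow(C, -2)) (Function('N')(C, m) = Pow(Mul(4, Pow(C, 2)), -1) = Mul(Rational(1, 4), Pow(C, -2)))
Mul(Add(-1078962, -391377), Pow(Add(Function('P')(-1938), Function('N')(Mul(Mul(6, -3), -4), 366)), -1)) = Mul(Add(-1078962, -391377), Pow(Add(-1871, Mul(Rational(1, 4), Pow(Mul(Mul(6, -3), -4), -2))), -1)) = Mul(-1470339, Pow(Add(-1871, Mul(Rational(1, 4), Pow(Mul(-18, -4), -2))), -1)) = Mul(-1470339, Pow(Add(-1871, Mul(Rational(1, 4), Pow(72, -2))), -1)) = Mul(-1470339, Pow(Add(-1871, Mul(Rational(1, 4), Rational(1, 5184))), -1)) = Mul(-1470339, Pow(Add(-1871, Rational(1, 20736)), -1)) = Mul(-1470339, Pow(Rational(-38797055, 20736), -1)) = Mul(-1470339, Rational(-20736, 38797055)) = Rational(30488949504, 38797055)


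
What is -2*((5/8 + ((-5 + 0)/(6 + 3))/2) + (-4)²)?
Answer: -1177/36 ≈ -32.694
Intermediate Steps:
-2*((5/8 + ((-5 + 0)/(6 + 3))/2) + (-4)²) = -2*((5*(⅛) - 5/9*(½)) + 16) = -2*((5/8 - 5*⅑*(½)) + 16) = -2*((5/8 - 5/9*½) + 16) = -2*((5/8 - 5/18) + 16) = -2*(25/72 + 16) = -2*1177/72 = -1177/36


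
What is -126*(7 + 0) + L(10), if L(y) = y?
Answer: -872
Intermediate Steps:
-126*(7 + 0) + L(10) = -126*(7 + 0) + 10 = -126*7 + 10 = -63*14 + 10 = -882 + 10 = -872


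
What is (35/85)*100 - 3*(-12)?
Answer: 1312/17 ≈ 77.177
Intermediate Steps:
(35/85)*100 - 3*(-12) = (35*(1/85))*100 + 36 = (7/17)*100 + 36 = 700/17 + 36 = 1312/17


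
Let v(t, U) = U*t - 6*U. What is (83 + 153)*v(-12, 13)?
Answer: -55224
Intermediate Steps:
v(t, U) = -6*U + U*t
(83 + 153)*v(-12, 13) = (83 + 153)*(13*(-6 - 12)) = 236*(13*(-18)) = 236*(-234) = -55224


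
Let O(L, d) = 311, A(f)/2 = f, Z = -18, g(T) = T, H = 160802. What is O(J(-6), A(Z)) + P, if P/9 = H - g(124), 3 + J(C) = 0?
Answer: 1446413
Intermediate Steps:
J(C) = -3 (J(C) = -3 + 0 = -3)
A(f) = 2*f
P = 1446102 (P = 9*(160802 - 1*124) = 9*(160802 - 124) = 9*160678 = 1446102)
O(J(-6), A(Z)) + P = 311 + 1446102 = 1446413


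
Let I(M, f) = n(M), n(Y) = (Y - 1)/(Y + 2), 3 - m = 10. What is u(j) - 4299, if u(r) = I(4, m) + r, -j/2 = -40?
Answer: -8437/2 ≈ -4218.5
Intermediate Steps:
m = -7 (m = 3 - 1*10 = 3 - 10 = -7)
j = 80 (j = -2*(-40) = 80)
n(Y) = (-1 + Y)/(2 + Y)
I(M, f) = (-1 + M)/(2 + M)
u(r) = ½ + r (u(r) = (-1 + 4)/(2 + 4) + r = 3/6 + r = (⅙)*3 + r = ½ + r)
u(j) - 4299 = (½ + 80) - 4299 = 161/2 - 4299 = -8437/2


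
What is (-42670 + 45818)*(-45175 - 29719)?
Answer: -235766312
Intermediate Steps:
(-42670 + 45818)*(-45175 - 29719) = 3148*(-74894) = -235766312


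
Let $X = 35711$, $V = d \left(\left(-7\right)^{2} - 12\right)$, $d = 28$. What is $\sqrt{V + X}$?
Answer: $3 \sqrt{4083} \approx 191.7$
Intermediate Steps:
$V = 1036$ ($V = 28 \left(\left(-7\right)^{2} - 12\right) = 28 \left(49 - 12\right) = 28 \cdot 37 = 1036$)
$\sqrt{V + X} = \sqrt{1036 + 35711} = \sqrt{36747} = 3 \sqrt{4083}$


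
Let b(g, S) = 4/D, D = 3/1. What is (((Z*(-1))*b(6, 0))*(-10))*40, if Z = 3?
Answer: 1600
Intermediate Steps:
D = 3 (D = 3*1 = 3)
b(g, S) = 4/3
(((Z*(-1))*b(6, 0))*(-10))*40 = (((3*(-1))*(4/3))*(-10))*40 = (-3*4/3*(-10))*40 = -4*(-10)*40 = 40*40 = 1600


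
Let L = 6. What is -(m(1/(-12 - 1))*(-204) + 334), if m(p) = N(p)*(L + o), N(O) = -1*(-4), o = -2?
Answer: 2930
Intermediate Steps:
N(O) = 4
m(p) = 16 (m(p) = 4*(6 - 2) = 4*4 = 16)
-(m(1/(-12 - 1))*(-204) + 334) = -(16*(-204) + 334) = -(-3264 + 334) = -1*(-2930) = 2930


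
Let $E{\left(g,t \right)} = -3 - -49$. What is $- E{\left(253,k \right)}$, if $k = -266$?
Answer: $-46$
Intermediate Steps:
$E{\left(g,t \right)} = 46$ ($E{\left(g,t \right)} = -3 + 49 = 46$)
$- E{\left(253,k \right)} = \left(-1\right) 46 = -46$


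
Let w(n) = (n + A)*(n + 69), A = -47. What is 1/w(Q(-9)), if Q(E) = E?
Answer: -1/3360 ≈ -0.00029762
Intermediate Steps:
w(n) = (-47 + n)*(69 + n) (w(n) = (n - 47)*(n + 69) = (-47 + n)*(69 + n))
1/w(Q(-9)) = 1/(-3243 + (-9)**2 + 22*(-9)) = 1/(-3243 + 81 - 198) = 1/(-3360) = -1/3360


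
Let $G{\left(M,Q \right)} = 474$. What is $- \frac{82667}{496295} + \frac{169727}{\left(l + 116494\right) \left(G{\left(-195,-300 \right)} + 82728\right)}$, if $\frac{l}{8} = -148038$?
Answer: $- \frac{1468909039844801}{8818559411633580} \approx -0.16657$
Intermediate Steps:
$l = -1184304$ ($l = 8 \left(-148038\right) = -1184304$)
$- \frac{82667}{496295} + \frac{169727}{\left(l + 116494\right) \left(G{\left(-195,-300 \right)} + 82728\right)} = - \frac{82667}{496295} + \frac{169727}{\left(-1184304 + 116494\right) \left(474 + 82728\right)} = \left(-82667\right) \frac{1}{496295} + \frac{169727}{\left(-1067810\right) 83202} = - \frac{82667}{496295} + \frac{169727}{-88843927620} = - \frac{82667}{496295} + 169727 \left(- \frac{1}{88843927620}\right) = - \frac{82667}{496295} - \frac{169727}{88843927620} = - \frac{1468909039844801}{8818559411633580}$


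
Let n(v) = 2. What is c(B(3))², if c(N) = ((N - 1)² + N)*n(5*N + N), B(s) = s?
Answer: 196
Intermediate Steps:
c(N) = 2*N + 2*(-1 + N)² (c(N) = ((N - 1)² + N)*2 = ((-1 + N)² + N)*2 = (N + (-1 + N)²)*2 = 2*N + 2*(-1 + N)²)
c(B(3))² = (2*3 + 2*(-1 + 3)²)² = (6 + 2*2²)² = (6 + 2*4)² = (6 + 8)² = 14² = 196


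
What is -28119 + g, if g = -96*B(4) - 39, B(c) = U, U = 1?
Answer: -28254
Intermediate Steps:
B(c) = 1
g = -135 (g = -96*1 - 39 = -96 - 39 = -135)
-28119 + g = -28119 - 135 = -28254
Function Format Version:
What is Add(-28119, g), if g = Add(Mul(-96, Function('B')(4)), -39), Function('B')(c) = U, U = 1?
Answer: -28254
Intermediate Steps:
Function('B')(c) = 1
g = -135 (g = Add(Mul(-96, 1), -39) = Add(-96, -39) = -135)
Add(-28119, g) = Add(-28119, -135) = -28254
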